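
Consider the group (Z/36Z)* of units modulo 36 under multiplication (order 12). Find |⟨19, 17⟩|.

4

|⟨19⟩| = 2 and |⟨17⟩| = 2, so |H| is a multiple of lcm(2, 2) = 2 and divides |G| = 12.
Closing under the operation: H = {1, 17, 19, 35}, so |H| = 4.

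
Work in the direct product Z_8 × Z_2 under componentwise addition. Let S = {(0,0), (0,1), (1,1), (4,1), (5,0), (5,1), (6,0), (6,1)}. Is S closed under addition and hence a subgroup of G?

(5,0) ∈ S but its inverse (3,0) ∉ S, so S is not a subgroup.

No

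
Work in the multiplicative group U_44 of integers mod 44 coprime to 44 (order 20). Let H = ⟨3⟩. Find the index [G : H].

2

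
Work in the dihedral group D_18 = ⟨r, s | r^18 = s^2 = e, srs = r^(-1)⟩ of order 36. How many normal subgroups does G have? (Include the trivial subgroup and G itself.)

G has 45 subgroups. Checking conjugation-invariance by order — order 1: 1/1 normal; order 2: 1/19 normal; order 3: 1/1 normal; order 4: 0/9 normal; order 6: 1/7 normal; order 9: 1/1 normal; order 12: 0/3 normal; order 18: 3/3 normal; order 36: 1/1 normal.
Total normal subgroups: 9.

9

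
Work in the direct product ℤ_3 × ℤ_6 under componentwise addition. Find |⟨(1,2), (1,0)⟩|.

9

|⟨(1,2)⟩| = 3 and |⟨(1,0)⟩| = 3, so |H| is a multiple of lcm(3, 3) = 3 and divides |G| = 18.
Closing under the operation: H = {(0,0), (0,2), (0,4), (1,0), (1,2), (1,4), (2,0), (2,2), (2,4)}, so |H| = 9.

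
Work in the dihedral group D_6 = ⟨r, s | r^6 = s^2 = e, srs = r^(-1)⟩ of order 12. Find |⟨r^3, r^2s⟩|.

|⟨r^3⟩| = 2 and |⟨r^2s⟩| = 2, so |H| is a multiple of lcm(2, 2) = 2 and divides |G| = 12.
Closing under the operation: H = {e, r^3, r^2s, r^5s}, so |H| = 4.

4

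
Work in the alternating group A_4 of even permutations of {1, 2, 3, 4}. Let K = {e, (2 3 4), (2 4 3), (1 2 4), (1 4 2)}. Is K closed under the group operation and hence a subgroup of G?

|K| = 5 does not divide |G| = 12, so by Lagrange K is not a subgroup.

No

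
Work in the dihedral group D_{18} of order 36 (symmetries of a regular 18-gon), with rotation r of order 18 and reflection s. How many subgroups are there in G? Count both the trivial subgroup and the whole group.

45

|G| = 36, so by Lagrange every subgroup order divides 36. Divisors: 1, 2, 3, 4, 6, 9, 12, 18, 36.
Subgroups by order — order 1: 1; order 2: 19; order 3: 1; order 4: 9; order 6: 7; order 9: 1; order 12: 3; order 18: 3; order 36: 1.
Total: 1 + 19 + 1 + 9 + 7 + 1 + 3 + 3 + 1 = 45.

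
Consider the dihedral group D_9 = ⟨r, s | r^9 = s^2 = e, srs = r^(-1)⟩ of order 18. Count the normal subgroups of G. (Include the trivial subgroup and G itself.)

G has 16 subgroups. Checking conjugation-invariance by order — order 1: 1/1 normal; order 2: 0/9 normal; order 3: 1/1 normal; order 6: 0/3 normal; order 9: 1/1 normal; order 18: 1/1 normal.
Total normal subgroups: 4.

4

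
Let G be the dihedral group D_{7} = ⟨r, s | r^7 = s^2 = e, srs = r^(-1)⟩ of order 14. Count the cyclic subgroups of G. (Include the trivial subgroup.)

Group the elements of G by the cyclic subgroup they generate; each cyclic subgroup of order d accounts for φ(d) elements.
Cyclic subgroups by order — order 1: 1; order 2: 7; order 7: 1.
Total: 9.

9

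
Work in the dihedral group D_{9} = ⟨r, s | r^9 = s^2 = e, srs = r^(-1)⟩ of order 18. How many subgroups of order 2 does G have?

9

|G| = 18 and 2 | 18, so subgroups of order 2 are possible by Lagrange.
The subgroups of order 2 are: {e, r^2s}; {e, r^3s}; {e, r^4s}; {e, r^5s}; … (9 in all).
So G has 9 subgroups of order 2.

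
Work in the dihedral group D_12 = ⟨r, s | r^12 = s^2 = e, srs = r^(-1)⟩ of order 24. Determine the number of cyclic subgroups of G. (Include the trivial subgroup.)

18

A cyclic subgroup of order d is generated by each of its φ(d) elements of order d, so the cyclic subgroups of order d number (#elements of order d)/φ(d).
Cyclic subgroups by order — order 1: 1; order 2: 13; order 3: 1; order 4: 1; order 6: 1; order 12: 1.
Total: 18.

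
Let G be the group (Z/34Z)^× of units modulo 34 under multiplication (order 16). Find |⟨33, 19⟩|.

8

|⟨33⟩| = 2 and |⟨19⟩| = 8, so |H| is a multiple of lcm(2, 8) = 8 and divides |G| = 16.
Closing under the operation: H = {1, 9, 13, 15, 19, 21, 25, 33}, so |H| = 8.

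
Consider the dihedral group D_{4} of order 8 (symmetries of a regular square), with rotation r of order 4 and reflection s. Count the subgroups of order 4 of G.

|G| = 8 and 4 | 8, so subgroups of order 4 are possible by Lagrange.
The subgroups of order 4 are: {e, r, r^2, r^3}; {e, r^2, s, r^2s}; {e, r^2, rs, r^3s}.
So G has 3 subgroups of order 4.

3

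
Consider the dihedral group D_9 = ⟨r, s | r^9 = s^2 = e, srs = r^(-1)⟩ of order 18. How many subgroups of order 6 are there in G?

|G| = 18 and 6 | 18, so subgroups of order 6 are possible by Lagrange.
The subgroups of order 6 are: {e, r^3, r^6, r^2s, r^5s, r^8s}; {e, r^3, r^6, s, r^3s, r^6s}; {e, r^3, r^6, rs, r^4s, r^7s}.
So G has 3 subgroups of order 6.

3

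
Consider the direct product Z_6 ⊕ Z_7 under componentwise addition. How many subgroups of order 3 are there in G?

|G| = 42 and 3 | 42, so subgroups of order 3 are possible by Lagrange.
The subgroups of order 3 are: {(0,0), (2,0), (4,0)}.
So G has 1 subgroup of order 3.

1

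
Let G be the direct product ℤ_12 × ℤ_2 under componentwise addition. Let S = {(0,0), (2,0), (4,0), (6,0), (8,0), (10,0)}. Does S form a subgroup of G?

Yes

|S| = 6 divides |G| = 24, consistent with Lagrange.
S contains the identity, every element's inverse is in S, and S is closed under +: it is a subgroup.
In fact S = ⟨(10,0)⟩.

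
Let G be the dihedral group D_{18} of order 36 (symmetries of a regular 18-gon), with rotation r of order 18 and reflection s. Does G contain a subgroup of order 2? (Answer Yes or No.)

Yes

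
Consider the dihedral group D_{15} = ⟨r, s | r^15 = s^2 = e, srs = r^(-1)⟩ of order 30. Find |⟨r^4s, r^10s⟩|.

10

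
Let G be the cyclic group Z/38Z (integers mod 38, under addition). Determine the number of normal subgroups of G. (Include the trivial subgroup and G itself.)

4

G is abelian, so every subgroup is normal.
G has 4 subgroups in total, hence 4 normal subgroups.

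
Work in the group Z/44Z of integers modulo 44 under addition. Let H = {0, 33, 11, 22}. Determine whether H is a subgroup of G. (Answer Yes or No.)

Yes

|H| = 4 divides |G| = 44, consistent with Lagrange.
H contains the identity, every element's inverse is in H, and H is closed under +: it is a subgroup.
In fact H = ⟨33⟩.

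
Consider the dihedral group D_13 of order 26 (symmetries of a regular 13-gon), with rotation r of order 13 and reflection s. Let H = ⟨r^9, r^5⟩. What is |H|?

|⟨r^9⟩| = 13 and |⟨r^5⟩| = 13, so |H| is a multiple of lcm(13, 13) = 13 and divides |G| = 26.
Closing under the operation: H = {e, r, r^2, r^3, r^4, r^5, r^6, r^7, r^8, r^9, r^10, r^11, r^12}, so |H| = 13.

13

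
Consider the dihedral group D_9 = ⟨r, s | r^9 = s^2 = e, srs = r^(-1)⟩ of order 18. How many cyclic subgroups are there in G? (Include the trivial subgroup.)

12

A cyclic subgroup of order d is generated by each of its φ(d) elements of order d, so the cyclic subgroups of order d number (#elements of order d)/φ(d).
Cyclic subgroups by order — order 1: 1; order 2: 9; order 3: 1; order 9: 1.
Total: 12.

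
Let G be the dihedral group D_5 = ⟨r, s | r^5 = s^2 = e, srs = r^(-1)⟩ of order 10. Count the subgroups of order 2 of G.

5

|G| = 10 and 2 | 10, so subgroups of order 2 are possible by Lagrange.
The subgroups of order 2 are: {e, r^2s}; {e, r^3s}; {e, r^4s}; {e, rs}; … (5 in all).
So G has 5 subgroups of order 2.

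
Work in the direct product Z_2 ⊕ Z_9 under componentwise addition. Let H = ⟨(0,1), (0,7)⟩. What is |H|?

9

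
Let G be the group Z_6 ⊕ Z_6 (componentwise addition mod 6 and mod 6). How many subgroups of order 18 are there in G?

|G| = 36 and 18 | 36, so subgroups of order 18 are possible by Lagrange.
The subgroups of order 18 are: {(0,0), (0,1), (0,2), (0,3), (0,4), (0,5), (2,0), (2,1), (2,2), (2,3), (2,4), (2,5), (4,0), (4,1), (4,2), (4,3), (4,4), (4,5)}; {(0,0), (0,2), (0,4), (1,0), (1,2), (1,4), (2,0), (2,2), (2,4), (3,0), (3,2), (3,4), (4,0), (4,2), (4,4), (5,0), (5,2), (5,4)}; {(0,0), (0,2), (0,4), (1,1), (1,3), (1,5), (2,0), (2,2), (2,4), (3,1), (3,3), (3,5), (4,0), (4,2), (4,4), (5,1), (5,3), (5,5)}.
So G has 3 subgroups of order 18.

3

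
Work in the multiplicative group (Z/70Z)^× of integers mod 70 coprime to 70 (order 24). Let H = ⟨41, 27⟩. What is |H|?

8

|⟨41⟩| = 2 and |⟨27⟩| = 4, so |H| is a multiple of lcm(2, 4) = 4 and divides |G| = 24.
Closing under the operation: H = {1, 13, 27, 29, 41, 43, 57, 69}, so |H| = 8.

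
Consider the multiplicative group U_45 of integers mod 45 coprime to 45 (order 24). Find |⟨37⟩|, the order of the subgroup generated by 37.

Compute successive powers of 37 mod 45: 37, 19, 28, 1; 37^4 ≡ 1 (mod 45).
So |⟨37⟩| = 4.

4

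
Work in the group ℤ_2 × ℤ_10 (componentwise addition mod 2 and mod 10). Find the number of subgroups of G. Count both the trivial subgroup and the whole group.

10

|G| = 20, so by Lagrange every subgroup order divides 20. Divisors: 1, 2, 4, 5, 10, 20.
Subgroups by order — order 1: 1; order 2: 3; order 4: 1; order 5: 1; order 10: 3; order 20: 1.
Total: 1 + 3 + 1 + 1 + 3 + 1 = 10.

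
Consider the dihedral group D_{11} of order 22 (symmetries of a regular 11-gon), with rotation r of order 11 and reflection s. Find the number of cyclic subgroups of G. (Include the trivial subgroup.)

Each element a generates a cyclic subgroup ⟨a⟩; distinct elements may generate the same one (a cyclic group of order d has φ(d) generators).
Cyclic subgroups by order — order 1: 1; order 2: 11; order 11: 1.
Total: 13.

13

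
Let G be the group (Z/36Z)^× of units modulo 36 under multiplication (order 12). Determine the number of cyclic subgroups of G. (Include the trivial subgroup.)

8

Group the elements of G by the cyclic subgroup they generate; each cyclic subgroup of order d accounts for φ(d) elements.
Cyclic subgroups by order — order 1: 1; order 2: 3; order 3: 1; order 6: 3.
Total: 8.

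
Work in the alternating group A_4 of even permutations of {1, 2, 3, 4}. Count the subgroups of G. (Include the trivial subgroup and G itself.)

10

|G| = 12, so by Lagrange every subgroup order divides 12. Divisors: 1, 2, 3, 4, 6, 12.
Subgroups by order — order 1: 1; order 2: 3; order 3: 4; order 4: 1; order 6: 0; order 12: 1.
Total: 1 + 3 + 4 + 1 + 0 + 1 = 10.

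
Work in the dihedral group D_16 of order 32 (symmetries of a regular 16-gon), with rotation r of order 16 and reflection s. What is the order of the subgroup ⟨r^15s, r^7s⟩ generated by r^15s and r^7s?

4

|⟨r^15s⟩| = 2 and |⟨r^7s⟩| = 2, so |H| is a multiple of lcm(2, 2) = 2 and divides |G| = 32.
Closing under the operation: H = {e, r^8, r^7s, r^15s}, so |H| = 4.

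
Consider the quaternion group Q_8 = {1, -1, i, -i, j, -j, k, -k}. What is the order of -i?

Computing powers of -i: the smallest k with (-i)^k = e is k = 4.

4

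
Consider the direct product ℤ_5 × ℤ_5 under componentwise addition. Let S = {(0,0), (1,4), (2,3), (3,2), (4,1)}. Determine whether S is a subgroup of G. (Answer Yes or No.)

Yes

|S| = 5 divides |G| = 25, consistent with Lagrange.
S contains the identity, every element's inverse is in S, and S is closed under +: it is a subgroup.
In fact S = ⟨(2,3)⟩.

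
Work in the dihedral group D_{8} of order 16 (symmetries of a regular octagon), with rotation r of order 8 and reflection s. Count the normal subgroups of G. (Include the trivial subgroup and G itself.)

7

G has 19 subgroups. Checking conjugation-invariance by order — order 1: 1/1 normal; order 2: 1/9 normal; order 4: 1/5 normal; order 8: 3/3 normal; order 16: 1/1 normal.
Total normal subgroups: 7.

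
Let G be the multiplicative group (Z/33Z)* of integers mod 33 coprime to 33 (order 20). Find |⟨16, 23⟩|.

10

|⟨16⟩| = 5 and |⟨23⟩| = 2, so |H| is a multiple of lcm(5, 2) = 10 and divides |G| = 20.
Closing under the operation: H = {1, 4, 5, 14, 16, 20, 23, 25, 26, 31}, so |H| = 10.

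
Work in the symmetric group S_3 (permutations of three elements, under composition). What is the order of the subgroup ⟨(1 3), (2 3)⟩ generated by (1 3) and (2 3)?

6

|⟨(1 3)⟩| = 2 and |⟨(2 3)⟩| = 2, so |H| is a multiple of lcm(2, 2) = 2 and divides |G| = 6.
Closing {(1 3), (2 3)} under the group operation gives all of G, so |H| = 6.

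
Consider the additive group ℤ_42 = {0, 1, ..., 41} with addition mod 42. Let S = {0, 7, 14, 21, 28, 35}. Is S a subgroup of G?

|S| = 6 divides |G| = 42, consistent with Lagrange.
S contains the identity, every element's inverse is in S, and S is closed under +: it is a subgroup.
In fact S = ⟨35⟩.

Yes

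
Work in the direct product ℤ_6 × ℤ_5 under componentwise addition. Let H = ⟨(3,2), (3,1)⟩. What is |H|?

|⟨(3,2)⟩| = 10 and |⟨(3,1)⟩| = 10, so |H| is a multiple of lcm(10, 10) = 10 and divides |G| = 30.
Closing under the operation: H = {(0,0), (0,1), (0,2), (0,3), (0,4), (3,0), (3,1), (3,2), (3,3), (3,4)}, so |H| = 10.

10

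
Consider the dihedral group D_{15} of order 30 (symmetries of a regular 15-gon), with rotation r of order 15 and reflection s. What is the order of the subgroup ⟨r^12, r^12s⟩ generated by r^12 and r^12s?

10

|⟨r^12⟩| = 5 and |⟨r^12s⟩| = 2, so |H| is a multiple of lcm(5, 2) = 10 and divides |G| = 30.
Closing under the operation: H = {e, r^3, r^6, r^9, r^12, s, r^3s, r^6s, r^9s, r^12s}, so |H| = 10.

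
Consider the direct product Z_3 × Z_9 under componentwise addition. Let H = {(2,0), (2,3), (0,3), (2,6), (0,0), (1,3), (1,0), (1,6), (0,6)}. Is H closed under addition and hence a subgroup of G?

|H| = 9 divides |G| = 27, consistent with Lagrange.
H contains the identity, every element's inverse is in H, and H is closed under +: it is a subgroup.

Yes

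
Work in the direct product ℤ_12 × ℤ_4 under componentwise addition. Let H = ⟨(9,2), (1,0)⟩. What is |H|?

24

|⟨(9,2)⟩| = 4 and |⟨(1,0)⟩| = 12, so |H| is a multiple of lcm(4, 12) = 12 and divides |G| = 48.
Closing under the operation: H = {(0,0), (0,2), (1,0), (1,2), (2,0), (2,2), (3,0), (3,2), (4,0), (4,2), (5,0), (5,2), (6,0), (6,2), (7,0), (7,2), (8,0), (8,2), (9,0), (9,2), (10,0), (10,2), (11,0), (11,2)}, so |H| = 24.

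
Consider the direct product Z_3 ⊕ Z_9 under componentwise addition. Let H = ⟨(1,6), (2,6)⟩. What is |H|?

9

|⟨(1,6)⟩| = 3 and |⟨(2,6)⟩| = 3, so |H| is a multiple of lcm(3, 3) = 3 and divides |G| = 27.
Closing under the operation: H = {(0,0), (0,3), (0,6), (1,0), (1,3), (1,6), (2,0), (2,3), (2,6)}, so |H| = 9.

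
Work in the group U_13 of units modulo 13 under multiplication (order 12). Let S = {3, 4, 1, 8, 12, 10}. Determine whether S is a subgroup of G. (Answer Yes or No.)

No

3 ∈ S but its inverse 9 ∉ S, so S is not a subgroup.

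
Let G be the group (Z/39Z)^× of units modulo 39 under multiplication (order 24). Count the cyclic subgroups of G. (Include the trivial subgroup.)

12

A cyclic subgroup of order d is generated by each of its φ(d) elements of order d, so the cyclic subgroups of order d number (#elements of order d)/φ(d).
Cyclic subgroups by order — order 1: 1; order 2: 3; order 3: 1; order 4: 2; order 6: 3; order 12: 2.
Total: 12.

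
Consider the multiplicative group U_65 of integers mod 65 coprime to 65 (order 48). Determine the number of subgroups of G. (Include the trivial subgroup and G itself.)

|G| = 48, so by Lagrange every subgroup order divides 48. Divisors: 1, 2, 3, 4, 6, 8, 12, 16, 24, 48.
Subgroups by order — order 1: 1; order 2: 3; order 3: 1; order 4: 7; order 6: 3; order 8: 3; order 12: 7; order 16: 1; order 24: 3; order 48: 1.
Total: 1 + 3 + 1 + 7 + 3 + 3 + 7 + 1 + 3 + 1 = 30.

30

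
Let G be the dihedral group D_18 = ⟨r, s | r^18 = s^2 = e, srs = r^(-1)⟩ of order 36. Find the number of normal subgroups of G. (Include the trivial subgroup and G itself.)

G has 45 subgroups. Checking conjugation-invariance by order — order 1: 1/1 normal; order 2: 1/19 normal; order 3: 1/1 normal; order 4: 0/9 normal; order 6: 1/7 normal; order 9: 1/1 normal; order 12: 0/3 normal; order 18: 3/3 normal; order 36: 1/1 normal.
Total normal subgroups: 9.

9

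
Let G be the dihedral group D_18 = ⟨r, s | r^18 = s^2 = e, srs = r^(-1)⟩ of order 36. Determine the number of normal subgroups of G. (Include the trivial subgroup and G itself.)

9

G has 45 subgroups. Checking conjugation-invariance by order — order 1: 1/1 normal; order 2: 1/19 normal; order 3: 1/1 normal; order 4: 0/9 normal; order 6: 1/7 normal; order 9: 1/1 normal; order 12: 0/3 normal; order 18: 3/3 normal; order 36: 1/1 normal.
Total normal subgroups: 9.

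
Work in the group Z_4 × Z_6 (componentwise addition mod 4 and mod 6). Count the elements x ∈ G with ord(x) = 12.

8

An element (a,b) has order lcm(ord(a), ord(b)); count pairs with lcm equal to 12.
Enumerating gives 8 such elements.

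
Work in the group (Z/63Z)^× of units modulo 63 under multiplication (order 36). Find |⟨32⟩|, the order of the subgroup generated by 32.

Compute successive powers of 32 mod 63: 32, 16, 8, 4, 2, 1; 32^6 ≡ 1 (mod 63).
So |⟨32⟩| = 6.

6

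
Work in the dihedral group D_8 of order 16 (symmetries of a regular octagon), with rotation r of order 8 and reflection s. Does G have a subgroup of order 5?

No

5 does not divide |G| = 16, so by Lagrange no subgroup of order 5 exists.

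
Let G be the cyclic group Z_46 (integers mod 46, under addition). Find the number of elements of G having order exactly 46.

In a cyclic group of order 46, the number of elements of order d (for d | 46) is φ(d).
φ(46) = 22.

22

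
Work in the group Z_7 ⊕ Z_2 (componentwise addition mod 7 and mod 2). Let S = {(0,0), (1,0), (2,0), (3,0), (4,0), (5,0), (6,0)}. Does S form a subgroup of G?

|S| = 7 divides |G| = 14, consistent with Lagrange.
S contains the identity, every element's inverse is in S, and S is closed under +: it is a subgroup.
In fact S = ⟨(4,0)⟩.

Yes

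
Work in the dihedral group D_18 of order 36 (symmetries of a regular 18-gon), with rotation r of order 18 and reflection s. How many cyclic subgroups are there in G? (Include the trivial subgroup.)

24

Each element a generates a cyclic subgroup ⟨a⟩; distinct elements may generate the same one (a cyclic group of order d has φ(d) generators).
Cyclic subgroups by order — order 1: 1; order 2: 19; order 3: 1; order 6: 1; order 9: 1; order 18: 1.
Total: 24.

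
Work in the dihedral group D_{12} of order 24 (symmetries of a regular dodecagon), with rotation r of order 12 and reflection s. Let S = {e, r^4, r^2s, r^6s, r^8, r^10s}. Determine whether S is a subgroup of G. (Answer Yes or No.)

|S| = 6 divides |G| = 24, consistent with Lagrange.
S contains the identity, every element's inverse is in S, and S is closed under ·: it is a subgroup.

Yes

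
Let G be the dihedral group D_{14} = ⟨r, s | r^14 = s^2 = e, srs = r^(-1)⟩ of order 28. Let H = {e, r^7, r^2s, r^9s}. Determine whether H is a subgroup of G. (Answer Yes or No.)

|H| = 4 divides |G| = 28, consistent with Lagrange.
H contains the identity, every element's inverse is in H, and H is closed under ·: it is a subgroup.

Yes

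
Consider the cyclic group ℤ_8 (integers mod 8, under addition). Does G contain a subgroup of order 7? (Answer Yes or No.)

No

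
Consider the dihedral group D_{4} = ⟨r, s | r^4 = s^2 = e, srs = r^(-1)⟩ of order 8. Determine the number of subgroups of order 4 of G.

|G| = 8 and 4 | 8, so subgroups of order 4 are possible by Lagrange.
The subgroups of order 4 are: {e, r, r^2, r^3}; {e, r^2, s, r^2s}; {e, r^2, rs, r^3s}.
So G has 3 subgroups of order 4.

3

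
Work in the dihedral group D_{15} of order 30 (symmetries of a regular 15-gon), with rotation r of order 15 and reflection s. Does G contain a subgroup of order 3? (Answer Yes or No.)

Yes

3 | 30. A subgroup of order 3 is {e, r^5, r^10}.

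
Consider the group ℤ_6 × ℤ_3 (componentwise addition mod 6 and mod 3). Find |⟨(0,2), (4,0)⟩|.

|⟨(0,2)⟩| = 3 and |⟨(4,0)⟩| = 3, so |H| is a multiple of lcm(3, 3) = 3 and divides |G| = 18.
Closing under the operation: H = {(0,0), (0,1), (0,2), (2,0), (2,1), (2,2), (4,0), (4,1), (4,2)}, so |H| = 9.

9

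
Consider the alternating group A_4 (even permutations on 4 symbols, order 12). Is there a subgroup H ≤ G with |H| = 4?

Yes

4 | 12. A subgroup of order 4 is {e, (1 2)(3 4), (1 3)(2 4), (1 4)(2 3)}.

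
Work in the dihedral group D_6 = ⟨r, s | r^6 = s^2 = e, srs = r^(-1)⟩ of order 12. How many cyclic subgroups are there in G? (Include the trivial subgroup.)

10

Group the elements of G by the cyclic subgroup they generate; each cyclic subgroup of order d accounts for φ(d) elements.
Cyclic subgroups by order — order 1: 1; order 2: 7; order 3: 1; order 6: 1.
Total: 10.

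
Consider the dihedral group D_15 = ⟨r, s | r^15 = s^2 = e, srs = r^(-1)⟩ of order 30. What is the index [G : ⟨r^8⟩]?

|⟨r^8⟩| = 15 and |G| = 30.
By Lagrange, [G : H] = |G|/|H| = 30/15 = 2.

2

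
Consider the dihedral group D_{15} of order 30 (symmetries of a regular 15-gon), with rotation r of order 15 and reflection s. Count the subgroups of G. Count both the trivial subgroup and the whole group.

|G| = 30, so by Lagrange every subgroup order divides 30. Divisors: 1, 2, 3, 5, 6, 10, 15, 30.
Subgroups by order — order 1: 1; order 2: 15; order 3: 1; order 5: 1; order 6: 5; order 10: 3; order 15: 1; order 30: 1.
Total: 1 + 15 + 1 + 1 + 5 + 3 + 1 + 1 = 28.

28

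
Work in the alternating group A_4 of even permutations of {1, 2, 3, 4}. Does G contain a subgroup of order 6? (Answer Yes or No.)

No

6 | 12, so Lagrange does not rule it out; but checking all subgroups of G, none has order 6.
(A_4 is the standard example that the converse of Lagrange fails.)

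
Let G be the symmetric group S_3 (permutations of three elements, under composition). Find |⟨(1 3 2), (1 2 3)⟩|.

3

|⟨(1 3 2)⟩| = 3 and |⟨(1 2 3)⟩| = 3, so |H| is a multiple of lcm(3, 3) = 3 and divides |G| = 6.
Closing under the operation: H = {e, (1 2 3), (1 3 2)}, so |H| = 3.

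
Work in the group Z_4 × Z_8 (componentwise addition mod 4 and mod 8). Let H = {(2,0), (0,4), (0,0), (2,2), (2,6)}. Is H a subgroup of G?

No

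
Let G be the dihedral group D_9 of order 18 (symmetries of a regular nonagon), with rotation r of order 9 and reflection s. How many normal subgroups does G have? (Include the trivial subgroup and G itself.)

4

G has 16 subgroups. Checking conjugation-invariance by order — order 1: 1/1 normal; order 2: 0/9 normal; order 3: 1/1 normal; order 6: 0/3 normal; order 9: 1/1 normal; order 18: 1/1 normal.
Total normal subgroups: 4.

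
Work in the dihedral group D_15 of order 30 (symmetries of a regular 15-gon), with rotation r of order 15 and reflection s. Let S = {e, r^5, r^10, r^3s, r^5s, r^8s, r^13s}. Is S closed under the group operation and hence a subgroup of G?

No

|S| = 7 does not divide |G| = 30, so by Lagrange S is not a subgroup.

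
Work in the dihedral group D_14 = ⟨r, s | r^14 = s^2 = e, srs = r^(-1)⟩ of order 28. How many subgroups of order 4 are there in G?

7

|G| = 28 and 4 | 28, so subgroups of order 4 are possible by Lagrange.
The subgroups of order 4 are: {e, r^7, r^3s, r^10s}; {e, r^7, r^4s, r^11s}; {e, r^7, r^5s, r^12s}; {e, r^7, r^6s, r^13s}; … (7 in all).
So G has 7 subgroups of order 4.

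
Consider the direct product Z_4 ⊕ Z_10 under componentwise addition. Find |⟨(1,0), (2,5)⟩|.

|⟨(1,0)⟩| = 4 and |⟨(2,5)⟩| = 2, so |H| is a multiple of lcm(4, 2) = 4 and divides |G| = 40.
Closing under the operation: H = {(0,0), (0,5), (1,0), (1,5), (2,0), (2,5), (3,0), (3,5)}, so |H| = 8.

8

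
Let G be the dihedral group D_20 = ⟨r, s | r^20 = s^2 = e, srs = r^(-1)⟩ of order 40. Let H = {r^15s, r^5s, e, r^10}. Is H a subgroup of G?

Yes

|H| = 4 divides |G| = 40, consistent with Lagrange.
H contains the identity, every element's inverse is in H, and H is closed under ·: it is a subgroup.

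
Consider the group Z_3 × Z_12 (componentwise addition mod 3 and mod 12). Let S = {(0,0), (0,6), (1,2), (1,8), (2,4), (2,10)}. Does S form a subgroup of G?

|S| = 6 divides |G| = 36, consistent with Lagrange.
S contains the identity, every element's inverse is in S, and S is closed under +: it is a subgroup.
In fact S = ⟨(1,2)⟩.

Yes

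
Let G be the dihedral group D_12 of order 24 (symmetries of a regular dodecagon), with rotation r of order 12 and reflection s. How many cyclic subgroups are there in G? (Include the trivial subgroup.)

18

Group the elements of G by the cyclic subgroup they generate; each cyclic subgroup of order d accounts for φ(d) elements.
Cyclic subgroups by order — order 1: 1; order 2: 13; order 3: 1; order 4: 1; order 6: 1; order 12: 1.
Total: 18.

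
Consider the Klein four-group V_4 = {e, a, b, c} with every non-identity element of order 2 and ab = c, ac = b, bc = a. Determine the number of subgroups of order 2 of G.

3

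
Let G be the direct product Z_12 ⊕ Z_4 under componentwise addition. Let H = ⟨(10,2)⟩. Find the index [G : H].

|⟨(10,2)⟩| = 6 and |G| = 48.
By Lagrange, [G : H] = |G|/|H| = 48/6 = 8.

8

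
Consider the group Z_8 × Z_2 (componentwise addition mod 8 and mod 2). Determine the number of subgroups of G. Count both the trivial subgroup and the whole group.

11

|G| = 16, so by Lagrange every subgroup order divides 16. Divisors: 1, 2, 4, 8, 16.
Subgroups by order — order 1: 1; order 2: 3; order 4: 3; order 8: 3; order 16: 1.
Total: 1 + 3 + 3 + 3 + 1 = 11.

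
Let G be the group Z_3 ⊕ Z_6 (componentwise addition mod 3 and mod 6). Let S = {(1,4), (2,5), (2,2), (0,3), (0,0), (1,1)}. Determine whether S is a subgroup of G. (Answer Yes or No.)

|S| = 6 divides |G| = 18, consistent with Lagrange.
S contains the identity, every element's inverse is in S, and S is closed under +: it is a subgroup.
In fact S = ⟨(2,5)⟩.

Yes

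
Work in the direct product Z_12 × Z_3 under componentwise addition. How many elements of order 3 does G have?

An element (a,b) has order lcm(ord(a), ord(b)); count pairs with lcm equal to 3.
Enumerating gives 8 such elements.

8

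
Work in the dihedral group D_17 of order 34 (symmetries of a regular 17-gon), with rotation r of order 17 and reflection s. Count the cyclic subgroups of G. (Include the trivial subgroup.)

A cyclic subgroup of order d is generated by each of its φ(d) elements of order d, so the cyclic subgroups of order d number (#elements of order d)/φ(d).
Cyclic subgroups by order — order 1: 1; order 2: 17; order 17: 1.
Total: 19.

19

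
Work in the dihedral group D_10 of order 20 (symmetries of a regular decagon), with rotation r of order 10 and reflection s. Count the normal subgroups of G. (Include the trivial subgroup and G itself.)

7

G has 22 subgroups. Checking conjugation-invariance by order — order 1: 1/1 normal; order 2: 1/11 normal; order 4: 0/5 normal; order 5: 1/1 normal; order 10: 3/3 normal; order 20: 1/1 normal.
Total normal subgroups: 7.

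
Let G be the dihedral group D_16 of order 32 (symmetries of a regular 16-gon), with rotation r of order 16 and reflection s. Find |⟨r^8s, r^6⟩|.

|⟨r^8s⟩| = 2 and |⟨r^6⟩| = 8, so |H| is a multiple of lcm(2, 8) = 8 and divides |G| = 32.
Closing under the operation: H = {e, r^2, r^4, r^6, r^8, r^10, r^12, r^14, s, r^2s, r^4s, r^6s, r^8s, r^10s, r^12s, r^14s}, so |H| = 16.

16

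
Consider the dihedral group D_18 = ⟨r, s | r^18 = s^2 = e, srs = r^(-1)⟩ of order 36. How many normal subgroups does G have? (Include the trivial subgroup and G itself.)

9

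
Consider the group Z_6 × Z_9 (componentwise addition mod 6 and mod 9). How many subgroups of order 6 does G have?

4

|G| = 54 and 6 | 54, so subgroups of order 6 are possible by Lagrange.
The subgroups of order 6 are: {(0,0), (0,3), (0,6), (3,0), (3,3), (3,6)}; {(0,0), (1,0), (2,0), (3,0), (4,0), (5,0)}; {(0,0), (1,3), (2,6), (3,0), (4,3), (5,6)}; {(0,0), (1,6), (2,3), (3,0), (4,6), (5,3)}.
So G has 4 subgroups of order 6.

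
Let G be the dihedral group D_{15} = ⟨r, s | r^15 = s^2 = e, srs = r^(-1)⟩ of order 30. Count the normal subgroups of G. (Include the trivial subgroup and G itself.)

G has 28 subgroups. Checking conjugation-invariance by order — order 1: 1/1 normal; order 2: 0/15 normal; order 3: 1/1 normal; order 5: 1/1 normal; order 6: 0/5 normal; order 10: 0/3 normal; order 15: 1/1 normal; order 30: 1/1 normal.
Total normal subgroups: 5.

5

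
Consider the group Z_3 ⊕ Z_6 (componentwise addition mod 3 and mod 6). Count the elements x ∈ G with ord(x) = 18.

0

An element (a,b) has order lcm(ord(a), ord(b)); count pairs with lcm equal to 18.
Enumerating gives 0 such elements.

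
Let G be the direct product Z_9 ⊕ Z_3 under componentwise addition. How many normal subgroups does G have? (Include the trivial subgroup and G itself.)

10

G is abelian, so every subgroup is normal.
G has 10 subgroups in total, hence 10 normal subgroups.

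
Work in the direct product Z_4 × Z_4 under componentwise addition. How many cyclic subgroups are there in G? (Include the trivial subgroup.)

10

Group the elements of G by the cyclic subgroup they generate; each cyclic subgroup of order d accounts for φ(d) elements.
Cyclic subgroups by order — order 1: 1; order 2: 3; order 4: 6.
Total: 10.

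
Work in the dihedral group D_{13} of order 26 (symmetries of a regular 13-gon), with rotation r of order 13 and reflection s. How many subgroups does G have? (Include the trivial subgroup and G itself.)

16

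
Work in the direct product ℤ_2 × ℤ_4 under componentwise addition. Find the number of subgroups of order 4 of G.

3

|G| = 8 and 4 | 8, so subgroups of order 4 are possible by Lagrange.
The subgroups of order 4 are: {(0,0), (0,1), (0,2), (0,3)}; {(0,0), (0,2), (1,0), (1,2)}; {(0,0), (0,2), (1,1), (1,3)}.
So G has 3 subgroups of order 4.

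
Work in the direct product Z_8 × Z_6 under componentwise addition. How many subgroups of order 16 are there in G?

1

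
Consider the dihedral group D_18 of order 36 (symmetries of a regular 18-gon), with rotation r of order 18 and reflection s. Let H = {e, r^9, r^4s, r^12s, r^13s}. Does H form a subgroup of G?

No

|H| = 5 does not divide |G| = 36, so by Lagrange H is not a subgroup.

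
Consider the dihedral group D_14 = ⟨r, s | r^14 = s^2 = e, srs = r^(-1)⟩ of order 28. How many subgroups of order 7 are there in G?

|G| = 28 and 7 | 28, so subgroups of order 7 are possible by Lagrange.
The subgroups of order 7 are: {e, r^2, r^4, r^6, r^8, r^10, r^12}.
So G has 1 subgroup of order 7.

1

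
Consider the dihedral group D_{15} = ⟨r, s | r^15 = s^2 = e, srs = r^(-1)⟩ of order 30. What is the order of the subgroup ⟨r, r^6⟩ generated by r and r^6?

15

|⟨r⟩| = 15 and |⟨r^6⟩| = 5, so |H| is a multiple of lcm(15, 5) = 15 and divides |G| = 30.
Closing under the operation: H = {e, r, r^2, r^3, r^4, r^5, r^6, r^7, r^8, r^9, r^10, r^11, r^12, r^13, r^14}, so |H| = 15.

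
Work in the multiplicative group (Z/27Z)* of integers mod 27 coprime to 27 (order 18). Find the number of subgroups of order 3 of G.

1

|G| = 18 and 3 | 18, so subgroups of order 3 are possible by Lagrange.
The subgroups of order 3 are: {1, 10, 19}.
So G has 1 subgroup of order 3.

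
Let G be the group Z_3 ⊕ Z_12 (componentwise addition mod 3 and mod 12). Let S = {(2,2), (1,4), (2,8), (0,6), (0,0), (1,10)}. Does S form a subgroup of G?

|S| = 6 divides |G| = 36, consistent with Lagrange.
S contains the identity, every element's inverse is in S, and S is closed under +: it is a subgroup.
In fact S = ⟨(2,2)⟩.

Yes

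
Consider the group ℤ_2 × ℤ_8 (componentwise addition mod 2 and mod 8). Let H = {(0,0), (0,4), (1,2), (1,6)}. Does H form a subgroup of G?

Yes

|H| = 4 divides |G| = 16, consistent with Lagrange.
H contains the identity, every element's inverse is in H, and H is closed under +: it is a subgroup.
In fact H = ⟨(1,6)⟩.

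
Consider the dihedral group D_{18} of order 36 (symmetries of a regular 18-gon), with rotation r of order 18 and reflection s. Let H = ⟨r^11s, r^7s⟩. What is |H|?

|⟨r^11s⟩| = 2 and |⟨r^7s⟩| = 2, so |H| is a multiple of lcm(2, 2) = 2 and divides |G| = 36.
Closing under the operation: H = {e, r^2, r^4, r^6, r^8, r^10, r^12, r^14, r^16, rs, r^3s, r^5s, r^7s, r^9s, r^11s, r^13s, r^15s, r^17s}, so |H| = 18.

18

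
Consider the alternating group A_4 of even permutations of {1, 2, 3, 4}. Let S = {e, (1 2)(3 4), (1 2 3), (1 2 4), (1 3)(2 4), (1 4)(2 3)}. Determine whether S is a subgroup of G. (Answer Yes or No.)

(1 2 4) ∈ S but its inverse (1 4 2) ∉ S, so S is not a subgroup.

No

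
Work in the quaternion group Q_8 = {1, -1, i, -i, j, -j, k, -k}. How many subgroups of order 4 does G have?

|G| = 8 and 4 | 8, so subgroups of order 4 are possible by Lagrange.
The subgroups of order 4 are: {1, -1, i, -i}; {1, -1, j, -j}; {1, -1, k, -k}.
So G has 3 subgroups of order 4.

3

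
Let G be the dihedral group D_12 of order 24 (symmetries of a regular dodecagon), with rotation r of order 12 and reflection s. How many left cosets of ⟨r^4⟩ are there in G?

|⟨r^4⟩| = 3 and |G| = 24.
By Lagrange, [G : H] = |G|/|H| = 24/3 = 8.

8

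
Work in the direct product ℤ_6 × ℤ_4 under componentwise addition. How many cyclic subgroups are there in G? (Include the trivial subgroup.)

12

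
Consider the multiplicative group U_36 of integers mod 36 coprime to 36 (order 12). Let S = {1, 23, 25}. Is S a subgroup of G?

25 ∈ S but its inverse 13 ∉ S, so S is not a subgroup.

No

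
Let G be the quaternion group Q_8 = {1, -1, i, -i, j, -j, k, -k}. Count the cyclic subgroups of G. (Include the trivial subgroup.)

Group the elements of G by the cyclic subgroup they generate; each cyclic subgroup of order d accounts for φ(d) elements.
Cyclic subgroups by order — order 1: 1; order 2: 1; order 4: 3.
Total: 5.

5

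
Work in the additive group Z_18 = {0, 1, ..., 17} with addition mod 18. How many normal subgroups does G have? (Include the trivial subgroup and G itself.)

6

G is abelian, so every subgroup is normal.
G has 6 subgroups in total, hence 6 normal subgroups.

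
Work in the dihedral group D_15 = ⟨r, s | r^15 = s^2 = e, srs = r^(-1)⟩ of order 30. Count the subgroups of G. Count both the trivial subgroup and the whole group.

|G| = 30, so by Lagrange every subgroup order divides 30. Divisors: 1, 2, 3, 5, 6, 10, 15, 30.
Subgroups by order — order 1: 1; order 2: 15; order 3: 1; order 5: 1; order 6: 5; order 10: 3; order 15: 1; order 30: 1.
Total: 1 + 15 + 1 + 1 + 5 + 3 + 1 + 1 = 28.

28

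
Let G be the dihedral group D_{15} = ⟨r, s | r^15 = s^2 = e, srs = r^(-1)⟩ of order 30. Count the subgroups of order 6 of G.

5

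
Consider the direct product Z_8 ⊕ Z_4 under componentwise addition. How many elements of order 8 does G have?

An element (a,b) has order lcm(ord(a), ord(b)); count pairs with lcm equal to 8.
Enumerating gives 16 such elements.

16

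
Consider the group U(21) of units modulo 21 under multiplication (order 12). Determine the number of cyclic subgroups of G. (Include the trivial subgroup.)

8

Group the elements of G by the cyclic subgroup they generate; each cyclic subgroup of order d accounts for φ(d) elements.
Cyclic subgroups by order — order 1: 1; order 2: 3; order 3: 1; order 6: 3.
Total: 8.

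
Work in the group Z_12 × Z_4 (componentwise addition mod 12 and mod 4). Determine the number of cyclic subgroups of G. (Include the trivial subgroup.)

20

Each element a generates a cyclic subgroup ⟨a⟩; distinct elements may generate the same one (a cyclic group of order d has φ(d) generators).
Cyclic subgroups by order — order 1: 1; order 2: 3; order 3: 1; order 4: 6; order 6: 3; order 12: 6.
Total: 20.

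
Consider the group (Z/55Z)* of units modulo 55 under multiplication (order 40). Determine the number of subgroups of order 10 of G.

3

|G| = 40 and 10 | 40, so subgroups of order 10 are possible by Lagrange.
The subgroups of order 10 are: {1, 4, 9, 14, 16, 26, 31, 34, 36, 49}; {1, 16, 19, 24, 26, 29, 31, 36, 39, 54}; {1, 6, 16, 21, 26, 31, 36, 41, 46, 51}.
So G has 3 subgroups of order 10.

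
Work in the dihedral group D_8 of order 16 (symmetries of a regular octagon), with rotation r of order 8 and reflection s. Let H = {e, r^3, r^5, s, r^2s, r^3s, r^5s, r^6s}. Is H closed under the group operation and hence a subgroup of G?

No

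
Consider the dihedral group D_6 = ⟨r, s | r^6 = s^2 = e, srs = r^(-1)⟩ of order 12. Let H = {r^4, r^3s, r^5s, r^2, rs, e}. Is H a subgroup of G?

|H| = 6 divides |G| = 12, consistent with Lagrange.
H contains the identity, every element's inverse is in H, and H is closed under ·: it is a subgroup.

Yes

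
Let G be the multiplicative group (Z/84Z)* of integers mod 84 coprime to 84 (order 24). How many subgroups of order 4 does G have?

|G| = 24 and 4 | 24, so subgroups of order 4 are possible by Lagrange.
The subgroups of order 4 are: {1, 13, 29, 41}; {1, 13, 43, 55}; {1, 13, 71, 83}; {1, 29, 43, 71}; … (7 in all).
So G has 7 subgroups of order 4.

7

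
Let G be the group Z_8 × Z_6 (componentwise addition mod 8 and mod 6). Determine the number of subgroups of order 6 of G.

3

|G| = 48 and 6 | 48, so subgroups of order 6 are possible by Lagrange.
The subgroups of order 6 are: {(0,0), (0,1), (0,2), (0,3), (0,4), (0,5)}; {(0,0), (0,2), (0,4), (4,0), (4,2), (4,4)}; {(0,0), (0,2), (0,4), (4,1), (4,3), (4,5)}.
So G has 3 subgroups of order 6.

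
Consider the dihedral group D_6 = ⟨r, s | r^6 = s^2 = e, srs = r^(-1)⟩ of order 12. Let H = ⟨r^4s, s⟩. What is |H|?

6

|⟨r^4s⟩| = 2 and |⟨s⟩| = 2, so |H| is a multiple of lcm(2, 2) = 2 and divides |G| = 12.
Closing under the operation: H = {e, r^2, r^4, s, r^2s, r^4s}, so |H| = 6.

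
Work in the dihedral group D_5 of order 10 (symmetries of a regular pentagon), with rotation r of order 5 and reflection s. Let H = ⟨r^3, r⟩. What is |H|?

|⟨r^3⟩| = 5 and |⟨r⟩| = 5, so |H| is a multiple of lcm(5, 5) = 5 and divides |G| = 10.
Closing under the operation: H = {e, r, r^2, r^3, r^4}, so |H| = 5.

5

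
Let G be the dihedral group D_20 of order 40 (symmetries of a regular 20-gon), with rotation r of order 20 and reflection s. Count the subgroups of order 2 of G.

21

|G| = 40 and 2 | 40, so subgroups of order 2 are possible by Lagrange.
The subgroups of order 2 are: {e, r^10}; {e, r^10s}; {e, r^11s}; {e, r^12s}; … (21 in all).
So G has 21 subgroups of order 2.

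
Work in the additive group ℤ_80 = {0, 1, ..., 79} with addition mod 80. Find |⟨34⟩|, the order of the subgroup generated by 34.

In ℤ_80, the order of an element a is n/gcd(a, n).
gcd(34, 80) = 2, so |⟨34⟩| = 80/2 = 40.

40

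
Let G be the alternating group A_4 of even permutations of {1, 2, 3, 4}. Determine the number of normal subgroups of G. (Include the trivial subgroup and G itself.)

G has 10 subgroups. Checking conjugation-invariance by order — order 1: 1/1 normal; order 2: 0/3 normal; order 3: 0/4 normal; order 4: 1/1 normal; order 12: 1/1 normal.
Total normal subgroups: 3.

3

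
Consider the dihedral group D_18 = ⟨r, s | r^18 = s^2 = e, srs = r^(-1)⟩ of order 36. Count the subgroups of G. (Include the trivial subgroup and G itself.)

45

|G| = 36, so by Lagrange every subgroup order divides 36. Divisors: 1, 2, 3, 4, 6, 9, 12, 18, 36.
Subgroups by order — order 1: 1; order 2: 19; order 3: 1; order 4: 9; order 6: 7; order 9: 1; order 12: 3; order 18: 3; order 36: 1.
Total: 1 + 19 + 1 + 9 + 7 + 1 + 3 + 3 + 1 = 45.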